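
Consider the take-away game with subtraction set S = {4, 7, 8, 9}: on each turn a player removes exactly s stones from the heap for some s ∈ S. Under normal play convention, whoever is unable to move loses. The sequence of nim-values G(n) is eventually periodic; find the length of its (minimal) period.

13

G(0) = 0
G(1) = mex{} = 0
G(2) = mex{} = 0
G(3) = mex{} = 0
G(4) = mex{0} = 1
G(5) = mex{0} = 1
G(6) = mex{0} = 1
G(7) = mex{0,0} = 1
G(8) = mex{1,0,0} = 2
G(9) = mex{1,0,0,0} = 2
G(10) = mex{1,0,0,0} = 2
G(11) = mex{1,1,0,0} = 2
G(12) = mex{2,1,1,0} = 3
G(13) = mex{2,1,1,1} = 0
G(14) = mex{2,1,1,1} = 0
G(15) = mex{2,2,1,1} = 0
G(16) = mex{3,2,2,1} = 0
G(17) = mex{0,2,2,2} = 1
G(18) = mex{0,2,2,2} = 1
G(19) = mex{0,3,2,2} = 1
G(20) = mex{0,0,3,2} = 1
G(21) = mex{1,0,0,3} = 2
G(22) = mex{1,0,0,0} = 2
G(23) = mex{1,0,0,0} = 2
G(24) = mex{1,1,0,0} = 2
G(25) = mex{2,1,1,0} = 3
G(26) = mex{2,1,1,1} = 0
G(27) = mex{2,1,1,1} = 0
G(n+13) = G(n) holds for n = 0,…,8 (a full window of length max(S) = 9), so the sequence is purely periodic with period 13.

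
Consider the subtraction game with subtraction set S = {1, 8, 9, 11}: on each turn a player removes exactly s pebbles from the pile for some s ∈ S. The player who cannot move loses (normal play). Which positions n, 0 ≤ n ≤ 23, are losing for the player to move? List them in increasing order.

0, 2, 4, 6, 16, 18, 20, 22

n :  0  1  2  3  4  5  6  7  8  9 10 11 12 13 14 15 16 17 18 19 20 21 22 23
G :  0  1  0  1  0  1  0  1  2  3  2  3  2  3  2  3  0  1  0  1  0  1  0  1
P-positions are exactly the n with G(n) = 0.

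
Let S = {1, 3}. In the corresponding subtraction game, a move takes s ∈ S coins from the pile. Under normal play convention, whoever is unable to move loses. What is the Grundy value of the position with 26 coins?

0

n :  0  1  2  3  4  5  6  7  8  9 10 11 12 13 14 15 16 17 18 19 20 21 22 23 24 25 26
G :  0  1  0  1  0  1  0  1  0  1  0  1  0  1  0  1  0  1  0  1  0  1  0  1  0  1  0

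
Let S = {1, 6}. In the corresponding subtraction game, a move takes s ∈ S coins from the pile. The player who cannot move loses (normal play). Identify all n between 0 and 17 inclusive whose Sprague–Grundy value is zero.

n :  0  1  2  3  4  5  6  7  8  9 10 11 12 13 14 15 16 17
G :  0  1  0  1  0  1  2  0  1  0  1  0  1  2  0  1  0  1
P-positions are exactly the n with G(n) = 0.

0, 2, 4, 7, 9, 11, 14, 16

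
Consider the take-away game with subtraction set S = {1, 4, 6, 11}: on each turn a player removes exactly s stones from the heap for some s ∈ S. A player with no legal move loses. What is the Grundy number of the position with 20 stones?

n :  0  1  2  3  4  5  6  7  8  9 10 11 12 13 14 15 16 17 18 19 20
G :  0  1  0  1  2  0  1  0  1  2  0  1  0  1  2  0  1  0  1  2  0

0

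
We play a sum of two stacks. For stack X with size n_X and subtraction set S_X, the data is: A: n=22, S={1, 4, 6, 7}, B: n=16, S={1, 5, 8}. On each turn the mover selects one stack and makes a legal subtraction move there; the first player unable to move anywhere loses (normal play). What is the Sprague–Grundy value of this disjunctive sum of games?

Stack A, S = {1, 4, 6, 7}:
G(0) = 0
G(1) = mex{0} = 1
G(2) = mex{1} = 0
G(3) = mex{0} = 1
G(4) = mex{1,0} = 2
G(5) = mex{2,1} = 0
G(6) = mex{0,0,0} = 1
G(7) = mex{1,1,1,0} = 2
G(8) = mex{2,2,0,1} = 3
G(9) = mex{3,0,1,0} = 2
G(10) = mex{2,1,2,1} = 0
G(11) = mex{0,2,0,2} = 1
G(12) = mex{1,3,1,0} = 2
G(13) = mex{2,2,2,1} = 0
G(14) = mex{0,0,3,2} = 1
G(15) = mex{1,1,2,3} = 0
G(16) = mex{0,2,0,2} = 1
G(17) = mex{1,0,1,0} = 2
G(18) = mex{2,1,2,1} = 0
G(19) = mex{0,0,0,2} = 1
G(20) = mex{1,1,1,0} = 2
G(21) = mex{2,2,0,1} = 3
G(22) = mex{3,0,1,0} = 2
G_A(22) = 2.
Stack B, S = {1, 5, 8}:
G(0) = 0
G(1) = mex{0} = 1
G(2) = mex{1} = 0
G(3) = mex{0} = 1
G(4) = mex{1} = 0
G(5) = mex{0,0} = 1
G(6) = mex{1,1} = 0
G(7) = mex{0,0} = 1
G(8) = mex{1,1,0} = 2
G(9) = mex{2,0,1} = 3
G(10) = mex{3,1,0} = 2
G(11) = mex{2,0,1} = 3
G(12) = mex{3,1,0} = 2
G(13) = mex{2,2,1} = 0
G(14) = mex{0,3,0} = 1
G(15) = mex{1,2,1} = 0
G(16) = mex{0,3,2} = 1
G_B(16) = 1.
Combined Grundy value = 2 ⊕ 1 = 3.

3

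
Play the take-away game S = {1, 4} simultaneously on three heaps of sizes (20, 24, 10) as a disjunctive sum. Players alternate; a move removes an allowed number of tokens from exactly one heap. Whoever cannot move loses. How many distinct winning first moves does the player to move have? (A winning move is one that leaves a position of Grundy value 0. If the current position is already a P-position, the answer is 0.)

3

All heaps use S = {1, 4}:
G(0) = 0
G(1) = mex{0} = 1
G(2) = mex{1} = 0
G(3) = mex{0} = 1
G(4) = mex{1,0} = 2
G(5) = mex{2,1} = 0
G(6) = mex{0,0} = 1
G(7) = mex{1,1} = 0
G(8) = mex{0,2} = 1
G(9) = mex{1,0} = 2
G(10) = mex{2,1} = 0
G(11) = mex{0,0} = 1
G(12) = mex{1,1} = 0
G(13) = mex{0,2} = 1
G(14) = mex{1,0} = 2
G(15) = mex{2,1} = 0
G(16) = mex{0,0} = 1
G(17) = mex{1,1} = 0
G(18) = mex{0,2} = 1
G(19) = mex{1,0} = 2
G(20) = mex{2,1} = 0
G(21) = mex{0,0} = 1
G(22) = mex{1,1} = 0
G(23) = mex{0,2} = 1
G(24) = mex{1,0} = 2
Heap A: G(20) = 0.
Heap B: G(24) = 2.
Heap C: G(10) = 0.
Combined Grundy value = 0 ⊕ 2 ⊕ 0 = 2.
A winning move leaves total XOR = 0, i.e. changes one component's Grundy value g to g ⊕ X where X is the current total.
Heap A: need g' = 0⊕2 = 2. Options: 20−1→G=2, 20−4→G=1. Hits: 1.
Heap B: need g' = 2⊕2 = 0. Options: 24−1→G=1, 24−4→G=0. Hits: 1.
Heap C: need g' = 0⊕2 = 2. Options: 10−1→G=2, 10−4→G=1. Hits: 1.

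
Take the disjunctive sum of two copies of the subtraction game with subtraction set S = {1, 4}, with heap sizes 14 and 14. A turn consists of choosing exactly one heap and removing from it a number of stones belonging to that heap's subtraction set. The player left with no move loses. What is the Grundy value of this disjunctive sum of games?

All heaps use S = {1, 4}:
n :  0  1  2  3  4  5  6  7  8  9 10 11 12 13 14
G :  0  1  0  1  2  0  1  0  1  2  0  1  0  1  2
Heap A: G(14) = 2.
Heap B: G(14) = 2.
Combined Grundy value = 2 ⊕ 2 = 0.

0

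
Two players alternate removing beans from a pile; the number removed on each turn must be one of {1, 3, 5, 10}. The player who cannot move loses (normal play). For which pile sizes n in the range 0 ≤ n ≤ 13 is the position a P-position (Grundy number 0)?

0, 2, 4, 6, 8

G(0) = 0
G(1) = mex{0} = 1
G(2) = mex{1} = 0
G(3) = mex{0,0} = 1
G(4) = mex{1,1} = 0
G(5) = mex{0,0,0} = 1
G(6) = mex{1,1,1} = 0
G(7) = mex{0,0,0} = 1
G(8) = mex{1,1,1} = 0
G(9) = mex{0,0,0} = 1
G(10) = mex{1,1,1,0} = 2
G(11) = mex{2,0,0,1} = 3
G(12) = mex{3,1,1,0} = 2
G(13) = mex{2,2,0,1} = 3
P-positions are exactly the n with G(n) = 0.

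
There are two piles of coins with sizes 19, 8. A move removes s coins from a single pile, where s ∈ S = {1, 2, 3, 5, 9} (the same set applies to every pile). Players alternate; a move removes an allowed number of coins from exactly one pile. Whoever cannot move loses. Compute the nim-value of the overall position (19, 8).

3

All piles use S = {1, 2, 3, 5, 9}:
n :  0  1  2  3  4  5  6  7  8  9 10 11 12 13 14 15 16 17 18 19
G :  0  1  2  3  0  1  2  3  0  1  2  3  0  1  2  3  0  1  2  3
Pile A: G(19) = 3.
Pile B: G(8) = 0.
Combined Grundy value = 3 ⊕ 0 = 3.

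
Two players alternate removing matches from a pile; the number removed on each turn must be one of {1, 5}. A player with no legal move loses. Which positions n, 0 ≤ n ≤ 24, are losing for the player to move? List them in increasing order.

n :  0  1  2  3  4  5  6  7  8  9 10 11 12 13 14 15 16 17 18 19 20 21 22 23 24
G :  0  1  0  1  0  1  0  1  0  1  0  1  0  1  0  1  0  1  0  1  0  1  0  1  0
P-positions are exactly the n with G(n) = 0.

0, 2, 4, 6, 8, 10, 12, 14, 16, 18, 20, 22, 24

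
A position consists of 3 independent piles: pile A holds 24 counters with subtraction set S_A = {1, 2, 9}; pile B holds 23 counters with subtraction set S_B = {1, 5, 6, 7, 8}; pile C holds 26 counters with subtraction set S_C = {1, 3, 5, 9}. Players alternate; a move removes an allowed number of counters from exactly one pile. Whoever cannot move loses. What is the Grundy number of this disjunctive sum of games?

3

Pile A, S = {1, 2, 9}:
G(0) = 0
G(1) = mex{0} = 1
G(2) = mex{1,0} = 2
G(3) = mex{2,1} = 0
G(4) = mex{0,2} = 1
G(5) = mex{1,0} = 2
G(6) = mex{2,1} = 0
G(7) = mex{0,2} = 1
G(8) = mex{1,0} = 2
G(9) = mex{2,1,0} = 3
G(10) = mex{3,2,1} = 0
G(11) = mex{0,3,2} = 1
G(12) = mex{1,0,0} = 2
G(13) = mex{2,1,1} = 0
G(14) = mex{0,2,2} = 1
G(15) = mex{1,0,0} = 2
G(16) = mex{2,1,1} = 0
G(17) = mex{0,2,2} = 1
G(18) = mex{1,0,3} = 2
G(19) = mex{2,1,0} = 3
G(20) = mex{3,2,1} = 0
G(21) = mex{0,3,2} = 1
G(22) = mex{1,0,0} = 2
G(23) = mex{2,1,1} = 0
G(24) = mex{0,2,2} = 1
G_A(24) = 1.
Pile B, S = {1, 5, 6, 7, 8}:
n :  0  1  2  3  4  5  6  7  8  9 10 11 12 13 14 15 16 17 18 19 20 21 22 23
G :  0  1  0  1  0  1  2  3  2  3  2  3  4  0  1  0  1  0  1  2  3  2  3  2
G_B(23) = 2.
Pile C, S = {1, 3, 5, 9}:
G(0) = 0
G(1) = mex{0} = 1
G(2) = mex{1} = 0
G(3) = mex{0,0} = 1
G(4) = mex{1,1} = 0
G(5) = mex{0,0,0} = 1
G(6) = mex{1,1,1} = 0
G(7) = mex{0,0,0} = 1
G(8) = mex{1,1,1} = 0
G(9) = mex{0,0,0,0} = 1
G(10) = mex{1,1,1,1} = 0
G(11) = mex{0,0,0,0} = 1
G(12) = mex{1,1,1,1} = 0
G(13) = mex{0,0,0,0} = 1
G(14) = mex{1,1,1,1} = 0
G(15) = mex{0,0,0,0} = 1
G(16) = mex{1,1,1,1} = 0
G(17) = mex{0,0,0,0} = 1
G(18) = mex{1,1,1,1} = 0
G(19) = mex{0,0,0,0} = 1
G(20) = mex{1,1,1,1} = 0
G(21) = mex{0,0,0,0} = 1
G(22) = mex{1,1,1,1} = 0
G(23) = mex{0,0,0,0} = 1
G(24) = mex{1,1,1,1} = 0
G(25) = mex{0,0,0,0} = 1
G(26) = mex{1,1,1,1} = 0
G_C(26) = 0.
Combined Grundy value = 1 ⊕ 2 ⊕ 0 = 3.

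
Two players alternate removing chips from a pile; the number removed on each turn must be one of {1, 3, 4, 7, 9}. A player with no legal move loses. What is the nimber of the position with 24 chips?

n :  0  1  2  3  4  5  6  7  8  9 10 11 12 13 14 15 16 17 18 19 20 21 22 23 24
G :  0  1  0  1  2  3  2  3  0  1  0  1  2  3  2  3  0  1  0  1  2  3  2  3  0

0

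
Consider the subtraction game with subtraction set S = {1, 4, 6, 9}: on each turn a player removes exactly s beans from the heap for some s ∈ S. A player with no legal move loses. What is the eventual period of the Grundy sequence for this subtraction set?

5

G(0) = 0
G(1) = mex{0} = 1
G(2) = mex{1} = 0
G(3) = mex{0} = 1
G(4) = mex{1,0} = 2
G(5) = mex{2,1} = 0
G(6) = mex{0,0,0} = 1
G(7) = mex{1,1,1} = 0
G(8) = mex{0,2,0} = 1
G(9) = mex{1,0,1,0} = 2
G(10) = mex{2,1,2,1} = 0
G(11) = mex{0,0,0,0} = 1
G(12) = mex{1,1,1,1} = 0
G(13) = mex{0,2,0,2} = 1
G(14) = mex{1,0,1,0} = 2
G(15) = mex{2,1,2,1} = 0
G(n+5) = G(n) holds for n = 0,…,8 (a full window of length max(S) = 9), so the sequence is purely periodic with period 5.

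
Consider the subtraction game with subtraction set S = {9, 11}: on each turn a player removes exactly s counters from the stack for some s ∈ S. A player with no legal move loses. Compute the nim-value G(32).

G(0) = 0
G(1) = mex{} = 0
G(2) = mex{} = 0
G(3) = mex{} = 0
G(4) = mex{} = 0
G(5) = mex{} = 0
G(6) = mex{} = 0
G(7) = mex{} = 0
G(8) = mex{} = 0
G(9) = mex{0} = 1
G(10) = mex{0} = 1
G(11) = mex{0,0} = 1
G(12) = mex{0,0} = 1
G(13) = mex{0,0} = 1
G(14) = mex{0,0} = 1
G(15) = mex{0,0} = 1
G(16) = mex{0,0} = 1
G(17) = mex{0,0} = 1
G(18) = mex{1,0} = 2
G(19) = mex{1,0} = 2
G(20) = mex{1,1} = 0
G(21) = mex{1,1} = 0
G(22) = mex{1,1} = 0
G(23) = mex{1,1} = 0
G(24) = mex{1,1} = 0
G(25) = mex{1,1} = 0
G(26) = mex{1,1} = 0
G(27) = mex{2,1} = 0
G(28) = mex{2,1} = 0
G(29) = mex{0,2} = 1
G(30) = mex{0,2} = 1
G(31) = mex{0,0} = 1
G(32) = mex{0,0} = 1

1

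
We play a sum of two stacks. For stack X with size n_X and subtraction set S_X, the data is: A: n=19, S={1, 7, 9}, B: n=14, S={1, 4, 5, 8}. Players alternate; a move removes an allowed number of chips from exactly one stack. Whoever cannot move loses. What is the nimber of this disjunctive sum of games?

Stack A, S = {1, 7, 9}:
n :  0  1  2  3  4  5  6  7  8  9 10 11 12 13 14 15 16 17 18 19
G :  0  1  0  1  0  1  0  1  0  1  0  1  0  1  0  1  0  1  0  1
G_A(19) = 1.
Stack B, S = {1, 4, 5, 8}:
n :  0  1  2  3  4  5  6  7  8  9 10 11 12 13 14
G :  0  1  0  1  2  3  2  3  4  0  1  0  1  2  3
G_B(14) = 3.
Combined Grundy value = 1 ⊕ 3 = 2.

2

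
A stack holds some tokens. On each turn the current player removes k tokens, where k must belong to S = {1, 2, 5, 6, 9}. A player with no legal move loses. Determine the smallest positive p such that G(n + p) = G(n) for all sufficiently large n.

7

n :  0  1  2  3  4  5  6  7  8  9 10 11 12 13 14 15 16 17
G :  0  1  2  0  1  2  3  0  1  2  0  1  2  3  0  1  2  0
G(n+7) = G(n) holds for n = 0,…,8 (a full window of length max(S) = 9), so the sequence is purely periodic with period 7.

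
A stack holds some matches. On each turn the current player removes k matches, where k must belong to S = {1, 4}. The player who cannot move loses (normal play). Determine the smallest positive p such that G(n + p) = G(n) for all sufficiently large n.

5

G(0) = 0
G(1) = mex{0} = 1
G(2) = mex{1} = 0
G(3) = mex{0} = 1
G(4) = mex{1,0} = 2
G(5) = mex{2,1} = 0
G(6) = mex{0,0} = 1
G(7) = mex{1,1} = 0
G(8) = mex{0,2} = 1
G(9) = mex{1,0} = 2
G(10) = mex{2,1} = 0
G(11) = mex{0,0} = 1
G(12) = mex{1,1} = 0
G(13) = mex{0,2} = 1
G(14) = mex{1,0} = 2
G(n+5) = G(n) holds for n = 0,…,3 (a full window of length max(S) = 4), so the sequence is purely periodic with period 5.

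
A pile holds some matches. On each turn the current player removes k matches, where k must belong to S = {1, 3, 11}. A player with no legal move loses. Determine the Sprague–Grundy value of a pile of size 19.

1

n :  0  1  2  3  4  5  6  7  8  9 10 11 12 13 14 15 16 17 18 19
G :  0  1  0  1  0  1  0  1  0  1  0  1  0  1  0  1  0  1  0  1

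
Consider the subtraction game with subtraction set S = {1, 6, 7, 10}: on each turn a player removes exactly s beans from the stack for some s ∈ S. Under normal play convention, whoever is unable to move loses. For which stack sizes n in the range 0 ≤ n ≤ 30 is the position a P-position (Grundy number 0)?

0, 2, 4, 13, 15, 17, 26, 28, 30

G(0) = 0
G(1) = mex{0} = 1
G(2) = mex{1} = 0
G(3) = mex{0} = 1
G(4) = mex{1} = 0
G(5) = mex{0} = 1
G(6) = mex{1,0} = 2
G(7) = mex{2,1,0} = 3
G(8) = mex{3,0,1} = 2
G(9) = mex{2,1,0} = 3
G(10) = mex{3,0,1,0} = 2
G(11) = mex{2,1,0,1} = 3
G(12) = mex{3,2,1,0} = 4
G(13) = mex{4,3,2,1} = 0
G(14) = mex{0,2,3,0} = 1
G(15) = mex{1,3,2,1} = 0
G(16) = mex{0,2,3,2} = 1
G(17) = mex{1,3,2,3} = 0
G(18) = mex{0,4,3,2} = 1
G(19) = mex{1,0,4,3} = 2
G(20) = mex{2,1,0,2} = 3
G(21) = mex{3,0,1,3} = 2
G(22) = mex{2,1,0,4} = 3
G(23) = mex{3,0,1,0} = 2
G(24) = mex{2,1,0,1} = 3
G(25) = mex{3,2,1,0} = 4
G(26) = mex{4,3,2,1} = 0
G(27) = mex{0,2,3,0} = 1
G(28) = mex{1,3,2,1} = 0
G(29) = mex{0,2,3,2} = 1
G(30) = mex{1,3,2,3} = 0
P-positions are exactly the n with G(n) = 0.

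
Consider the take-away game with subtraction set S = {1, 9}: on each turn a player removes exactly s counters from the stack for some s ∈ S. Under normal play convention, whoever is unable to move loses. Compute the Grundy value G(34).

0

G(0) = 0
G(1) = mex{0} = 1
G(2) = mex{1} = 0
G(3) = mex{0} = 1
G(4) = mex{1} = 0
G(5) = mex{0} = 1
G(6) = mex{1} = 0
G(7) = mex{0} = 1
G(8) = mex{1} = 0
G(9) = mex{0,0} = 1
G(10) = mex{1,1} = 0
G(11) = mex{0,0} = 1
G(12) = mex{1,1} = 0
G(13) = mex{0,0} = 1
G(14) = mex{1,1} = 0
G(15) = mex{0,0} = 1
G(16) = mex{1,1} = 0
G(17) = mex{0,0} = 1
G(18) = mex{1,1} = 0
G(19) = mex{0,0} = 1
G(20) = mex{1,1} = 0
G(21) = mex{0,0} = 1
G(22) = mex{1,1} = 0
G(23) = mex{0,0} = 1
G(24) = mex{1,1} = 0
G(25) = mex{0,0} = 1
G(26) = mex{1,1} = 0
G(27) = mex{0,0} = 1
G(28) = mex{1,1} = 0
G(29) = mex{0,0} = 1
G(30) = mex{1,1} = 0
G(31) = mex{0,0} = 1
G(32) = mex{1,1} = 0
G(33) = mex{0,0} = 1
G(34) = mex{1,1} = 0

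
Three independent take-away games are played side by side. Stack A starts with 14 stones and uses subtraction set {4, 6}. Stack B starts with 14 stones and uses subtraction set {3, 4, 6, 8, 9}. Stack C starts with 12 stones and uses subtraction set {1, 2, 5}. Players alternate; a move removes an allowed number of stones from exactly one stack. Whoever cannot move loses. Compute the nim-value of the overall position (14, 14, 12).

Stack A, S = {4, 6}:
G(0) = 0
G(1) = mex{} = 0
G(2) = mex{} = 0
G(3) = mex{} = 0
G(4) = mex{0} = 1
G(5) = mex{0} = 1
G(6) = mex{0,0} = 1
G(7) = mex{0,0} = 1
G(8) = mex{1,0} = 2
G(9) = mex{1,0} = 2
G(10) = mex{1,1} = 0
G(11) = mex{1,1} = 0
G(12) = mex{2,1} = 0
G(13) = mex{2,1} = 0
G(14) = mex{0,2} = 1
G_A(14) = 1.
Stack B, S = {3, 4, 6, 8, 9}:
G(0) = 0
G(1) = mex{} = 0
G(2) = mex{} = 0
G(3) = mex{0} = 1
G(4) = mex{0,0} = 1
G(5) = mex{0,0} = 1
G(6) = mex{1,0,0} = 2
G(7) = mex{1,1,0} = 2
G(8) = mex{1,1,0,0} = 2
G(9) = mex{2,1,1,0,0} = 3
G(10) = mex{2,2,1,0,0} = 3
G(11) = mex{2,2,1,1,0} = 3
G(12) = mex{3,2,2,1,1} = 0
G(13) = mex{3,3,2,1,1} = 0
G(14) = mex{3,3,2,2,1} = 0
G_B(14) = 0.
Stack C, S = {1, 2, 5}:
n :  0  1  2  3  4  5  6  7  8  9 10 11 12
G :  0  1  2  0  1  2  0  1  2  0  1  2  0
G_C(12) = 0.
Combined Grundy value = 1 ⊕ 0 ⊕ 0 = 1.

1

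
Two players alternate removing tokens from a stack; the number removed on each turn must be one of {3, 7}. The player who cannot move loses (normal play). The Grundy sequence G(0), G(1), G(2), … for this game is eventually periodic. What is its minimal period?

G(0) = 0
G(1) = mex{} = 0
G(2) = mex{} = 0
G(3) = mex{0} = 1
G(4) = mex{0} = 1
G(5) = mex{0} = 1
G(6) = mex{1} = 0
G(7) = mex{1,0} = 2
G(8) = mex{1,0} = 2
G(9) = mex{0,0} = 1
G(10) = mex{2,1} = 0
G(11) = mex{2,1} = 0
G(12) = mex{1,1} = 0
G(13) = mex{0,0} = 1
G(14) = mex{0,2} = 1
G(15) = mex{0,2} = 1
G(16) = mex{1,1} = 0
G(17) = mex{1,0} = 2
G(18) = mex{1,0} = 2
G(19) = mex{0,0} = 1
G(20) = mex{2,1} = 0
G(21) = mex{2,1} = 0
G(n+10) = G(n) holds for n = 0,…,6 (a full window of length max(S) = 7), so the sequence is purely periodic with period 10.

10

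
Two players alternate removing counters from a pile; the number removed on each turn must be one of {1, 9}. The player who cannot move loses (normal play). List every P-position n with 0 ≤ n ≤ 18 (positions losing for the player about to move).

G(0) = 0
G(1) = mex{0} = 1
G(2) = mex{1} = 0
G(3) = mex{0} = 1
G(4) = mex{1} = 0
G(5) = mex{0} = 1
G(6) = mex{1} = 0
G(7) = mex{0} = 1
G(8) = mex{1} = 0
G(9) = mex{0,0} = 1
G(10) = mex{1,1} = 0
G(11) = mex{0,0} = 1
G(12) = mex{1,1} = 0
G(13) = mex{0,0} = 1
G(14) = mex{1,1} = 0
G(15) = mex{0,0} = 1
G(16) = mex{1,1} = 0
G(17) = mex{0,0} = 1
G(18) = mex{1,1} = 0
P-positions are exactly the n with G(n) = 0.

0, 2, 4, 6, 8, 10, 12, 14, 16, 18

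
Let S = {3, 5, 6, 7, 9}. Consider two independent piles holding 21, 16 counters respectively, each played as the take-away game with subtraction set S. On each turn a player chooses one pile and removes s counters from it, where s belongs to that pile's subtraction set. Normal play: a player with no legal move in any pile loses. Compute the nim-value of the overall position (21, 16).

All piles use S = {3, 5, 6, 7, 9}:
n :  0  1  2  3  4  5  6  7  8  9 10 11 12 13 14 15 16 17 18 19 20 21
G :  0  0  0  1  1  1  2  2  2  3  3  3  0  0  0  1  1  1  2  2  2  3
Pile A: G(21) = 3.
Pile B: G(16) = 1.
Combined Grundy value = 3 ⊕ 1 = 2.

2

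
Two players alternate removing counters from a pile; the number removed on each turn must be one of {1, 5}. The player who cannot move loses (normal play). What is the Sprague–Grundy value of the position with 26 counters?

G(0) = 0
G(1) = mex{0} = 1
G(2) = mex{1} = 0
G(3) = mex{0} = 1
G(4) = mex{1} = 0
G(5) = mex{0,0} = 1
G(6) = mex{1,1} = 0
G(7) = mex{0,0} = 1
G(8) = mex{1,1} = 0
G(9) = mex{0,0} = 1
G(10) = mex{1,1} = 0
G(11) = mex{0,0} = 1
G(12) = mex{1,1} = 0
G(13) = mex{0,0} = 1
G(14) = mex{1,1} = 0
G(15) = mex{0,0} = 1
G(16) = mex{1,1} = 0
G(17) = mex{0,0} = 1
G(18) = mex{1,1} = 0
G(19) = mex{0,0} = 1
G(20) = mex{1,1} = 0
G(21) = mex{0,0} = 1
G(22) = mex{1,1} = 0
G(23) = mex{0,0} = 1
G(24) = mex{1,1} = 0
G(25) = mex{0,0} = 1
G(26) = mex{1,1} = 0

0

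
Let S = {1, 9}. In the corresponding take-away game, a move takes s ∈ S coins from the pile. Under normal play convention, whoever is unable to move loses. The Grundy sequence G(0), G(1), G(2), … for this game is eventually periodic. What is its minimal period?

n :  0  1  2  3  4  5  6  7  8  9 10 11 12 13 14
G :  0  1  0  1  0  1  0  1  0  1  0  1  0  1  0
G(n+2) = G(n) holds for n = 0,…,8 (a full window of length max(S) = 9), so the sequence is purely periodic with period 2.

2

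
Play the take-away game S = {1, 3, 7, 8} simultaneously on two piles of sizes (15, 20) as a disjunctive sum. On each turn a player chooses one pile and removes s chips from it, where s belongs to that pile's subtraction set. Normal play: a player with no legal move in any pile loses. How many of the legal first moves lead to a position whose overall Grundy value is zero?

All piles use S = {1, 3, 7, 8}:
G(0) = 0
G(1) = mex{0} = 1
G(2) = mex{1} = 0
G(3) = mex{0,0} = 1
G(4) = mex{1,1} = 0
G(5) = mex{0,0} = 1
G(6) = mex{1,1} = 0
G(7) = mex{0,0,0} = 1
G(8) = mex{1,1,1,0} = 2
G(9) = mex{2,0,0,1} = 3
G(10) = mex{3,1,1,0} = 2
G(11) = mex{2,2,0,1} = 3
G(12) = mex{3,3,1,0} = 2
G(13) = mex{2,2,0,1} = 3
G(14) = mex{3,3,1,0} = 2
G(15) = mex{2,2,2,1} = 0
G(16) = mex{0,3,3,2} = 1
G(17) = mex{1,2,2,3} = 0
G(18) = mex{0,0,3,2} = 1
G(19) = mex{1,1,2,3} = 0
G(20) = mex{0,0,3,2} = 1
Pile A: G(15) = 0.
Pile B: G(20) = 1.
Combined Grundy value = 0 ⊕ 1 = 1.
A winning move leaves total XOR = 0, i.e. changes one component's Grundy value g to g ⊕ X where X is the current total.
Pile A: need g' = 0⊕1 = 1. Options: 15−1→G=2, 15−3→G=2, 15−7→G=2, 15−8→G=1. Hits: 1.
Pile B: need g' = 1⊕1 = 0. Options: 20−1→G=0, 20−3→G=0, 20−7→G=3, 20−8→G=2. Hits: 2.

3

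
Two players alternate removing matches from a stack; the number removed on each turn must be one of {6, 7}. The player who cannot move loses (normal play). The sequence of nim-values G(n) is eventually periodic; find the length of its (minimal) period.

G(0) = 0
G(1) = mex{} = 0
G(2) = mex{} = 0
G(3) = mex{} = 0
G(4) = mex{} = 0
G(5) = mex{} = 0
G(6) = mex{0} = 1
G(7) = mex{0,0} = 1
G(8) = mex{0,0} = 1
G(9) = mex{0,0} = 1
G(10) = mex{0,0} = 1
G(11) = mex{0,0} = 1
G(12) = mex{1,0} = 2
G(13) = mex{1,1} = 0
G(14) = mex{1,1} = 0
G(15) = mex{1,1} = 0
G(16) = mex{1,1} = 0
G(17) = mex{1,1} = 0
G(18) = mex{2,1} = 0
G(19) = mex{0,2} = 1
G(20) = mex{0,0} = 1
G(21) = mex{0,0} = 1
G(22) = mex{0,0} = 1
G(23) = mex{0,0} = 1
G(24) = mex{0,0} = 1
G(25) = mex{1,0} = 2
G(26) = mex{1,1} = 0
G(27) = mex{1,1} = 0
G(n+13) = G(n) holds for n = 0,…,6 (a full window of length max(S) = 7), so the sequence is purely periodic with period 13.

13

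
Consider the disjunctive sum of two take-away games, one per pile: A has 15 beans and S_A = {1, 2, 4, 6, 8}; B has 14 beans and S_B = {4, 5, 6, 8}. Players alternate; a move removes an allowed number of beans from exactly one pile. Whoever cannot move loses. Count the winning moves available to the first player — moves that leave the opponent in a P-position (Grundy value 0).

4

Pile A, S = {1, 2, 4, 6, 8}:
n :  0  1  2  3  4  5  6  7  8  9 10 11 12 13 14 15
G :  0  1  2  0  1  2  3  4  5  3  0  1  2  0  1  2
G_A(15) = 2.
Pile B, S = {4, 5, 6, 8}:
G(0) = 0
G(1) = mex{} = 0
G(2) = mex{} = 0
G(3) = mex{} = 0
G(4) = mex{0} = 1
G(5) = mex{0,0} = 1
G(6) = mex{0,0,0} = 1
G(7) = mex{0,0,0} = 1
G(8) = mex{1,0,0,0} = 2
G(9) = mex{1,1,0,0} = 2
G(10) = mex{1,1,1,0} = 2
G(11) = mex{1,1,1,0} = 2
G(12) = mex{2,1,1,1} = 0
G(13) = mex{2,2,1,1} = 0
G(14) = mex{2,2,2,1} = 0
G_B(14) = 0.
Combined Grundy value = 2 ⊕ 0 = 2.
A winning move leaves total XOR = 0, i.e. changes one component's Grundy value g to g ⊕ X where X is the current total.
Pile A: need g' = 2⊕2 = 0. Options: 15−1→G=1, 15−2→G=0, 15−4→G=1, 15−6→G=3, 15−8→G=4. Hits: 1.
Pile B: need g' = 0⊕2 = 2. Options: 14−4→G=2, 14−5→G=2, 14−6→G=2, 14−8→G=1. Hits: 3.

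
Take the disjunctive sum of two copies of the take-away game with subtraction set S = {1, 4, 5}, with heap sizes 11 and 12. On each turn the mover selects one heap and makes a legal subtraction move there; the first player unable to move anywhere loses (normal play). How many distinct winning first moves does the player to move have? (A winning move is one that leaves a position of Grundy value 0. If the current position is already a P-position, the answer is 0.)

2

All heaps use S = {1, 4, 5}:
n :  0  1  2  3  4  5  6  7  8  9 10 11 12
G :  0  1  0  1  2  3  2  3  0  1  0  1  2
Heap A: G(11) = 1.
Heap B: G(12) = 2.
Combined Grundy value = 1 ⊕ 2 = 3.
A winning move leaves total XOR = 0, i.e. changes one component's Grundy value g to g ⊕ X where X is the current total.
Heap A: need g' = 1⊕3 = 2. Options: 11−1→G=0, 11−4→G=3, 11−5→G=2. Hits: 1.
Heap B: need g' = 2⊕3 = 1. Options: 12−1→G=1, 12−4→G=0, 12−5→G=3. Hits: 1.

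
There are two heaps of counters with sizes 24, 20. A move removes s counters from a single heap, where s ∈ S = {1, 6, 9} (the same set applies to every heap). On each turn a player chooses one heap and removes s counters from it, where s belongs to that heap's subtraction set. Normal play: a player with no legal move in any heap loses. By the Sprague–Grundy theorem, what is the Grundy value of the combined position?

All heaps use S = {1, 6, 9}:
G(0) = 0
G(1) = mex{0} = 1
G(2) = mex{1} = 0
G(3) = mex{0} = 1
G(4) = mex{1} = 0
G(5) = mex{0} = 1
G(6) = mex{1,0} = 2
G(7) = mex{2,1} = 0
G(8) = mex{0,0} = 1
G(9) = mex{1,1,0} = 2
G(10) = mex{2,0,1} = 3
G(11) = mex{3,1,0} = 2
G(12) = mex{2,2,1} = 0
G(13) = mex{0,0,0} = 1
G(14) = mex{1,1,1} = 0
G(15) = mex{0,2,2} = 1
G(16) = mex{1,3,0} = 2
G(17) = mex{2,2,1} = 0
G(18) = mex{0,0,2} = 1
G(19) = mex{1,1,3} = 0
G(20) = mex{0,0,2} = 1
G(21) = mex{1,1,0} = 2
G(22) = mex{2,2,1} = 0
G(23) = mex{0,0,0} = 1
G(24) = mex{1,1,1} = 0
Heap A: G(24) = 0.
Heap B: G(20) = 1.
Combined Grundy value = 0 ⊕ 1 = 1.

1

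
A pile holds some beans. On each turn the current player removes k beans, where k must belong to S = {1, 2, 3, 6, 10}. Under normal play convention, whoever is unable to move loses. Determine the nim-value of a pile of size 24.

0

n :  0  1  2  3  4  5  6  7  8  9 10 11 12 13 14 15 16 17 18 19 20 21 22 23 24
G :  0  1  2  3  0  1  2  3  0  1  2  3  0  1  2  3  0  1  2  3  0  1  2  3  0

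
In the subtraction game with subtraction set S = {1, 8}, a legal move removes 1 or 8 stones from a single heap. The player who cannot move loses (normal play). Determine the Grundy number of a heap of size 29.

G(0) = 0
G(1) = mex{0} = 1
G(2) = mex{1} = 0
G(3) = mex{0} = 1
G(4) = mex{1} = 0
G(5) = mex{0} = 1
G(6) = mex{1} = 0
G(7) = mex{0} = 1
G(8) = mex{1,0} = 2
G(9) = mex{2,1} = 0
G(10) = mex{0,0} = 1
G(11) = mex{1,1} = 0
G(12) = mex{0,0} = 1
G(13) = mex{1,1} = 0
G(14) = mex{0,0} = 1
G(15) = mex{1,1} = 0
G(16) = mex{0,2} = 1
G(17) = mex{1,0} = 2
G(18) = mex{2,1} = 0
G(19) = mex{0,0} = 1
G(20) = mex{1,1} = 0
G(21) = mex{0,0} = 1
G(22) = mex{1,1} = 0
G(23) = mex{0,0} = 1
G(24) = mex{1,1} = 0
G(25) = mex{0,2} = 1
G(26) = mex{1,0} = 2
G(27) = mex{2,1} = 0
G(28) = mex{0,0} = 1
G(29) = mex{1,1} = 0

0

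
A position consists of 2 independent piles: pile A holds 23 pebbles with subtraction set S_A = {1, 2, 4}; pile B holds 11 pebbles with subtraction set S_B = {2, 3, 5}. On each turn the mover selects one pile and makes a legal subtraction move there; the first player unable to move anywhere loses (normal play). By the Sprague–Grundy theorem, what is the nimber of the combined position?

0

Pile A, S = {1, 2, 4}:
n :  0  1  2  3  4  5  6  7  8  9 10 11 12 13 14 15 16 17 18 19 20 21 22 23
G :  0  1  2  0  1  2  0  1  2  0  1  2  0  1  2  0  1  2  0  1  2  0  1  2
G_A(23) = 2.
Pile B, S = {2, 3, 5}:
n :  0  1  2  3  4  5  6  7  8  9 10 11
G :  0  0  1  1  2  2  3  0  0  1  1  2
G_B(11) = 2.
Combined Grundy value = 2 ⊕ 2 = 0.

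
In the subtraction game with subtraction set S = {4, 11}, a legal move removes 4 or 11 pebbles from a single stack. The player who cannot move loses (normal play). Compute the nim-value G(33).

0

n :  0  1  2  3  4  5  6  7  8  9 10 11 12 13 14 15 16 17 18 19 20 21 22 23 24 25 26 27 28 29 30 31 32 33
G :  0  0  0  0  1  1  1  1  0  0  0  2  1  1  1  0  0  0  0  1  1  1  1  0  0  0  2  1  1  1  0  0  0  0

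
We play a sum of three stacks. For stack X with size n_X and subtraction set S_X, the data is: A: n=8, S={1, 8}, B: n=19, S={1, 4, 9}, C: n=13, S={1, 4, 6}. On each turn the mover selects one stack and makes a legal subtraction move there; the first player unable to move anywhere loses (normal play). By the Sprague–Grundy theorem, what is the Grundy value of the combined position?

Stack A, S = {1, 8}:
n : 0 1 2 3 4 5 6 7 8
G : 0 1 0 1 0 1 0 1 2
G_A(8) = 2.
Stack B, S = {1, 4, 9}:
n :  0  1  2  3  4  5  6  7  8  9 10 11 12 13 14 15 16 17 18 19
G :  0  1  0  1  2  0  1  0  1  2  0  1  0  1  2  0  1  0  1  2
G_B(19) = 2.
Stack C, S = {1, 4, 6}:
n :  0  1  2  3  4  5  6  7  8  9 10 11 12 13
G :  0  1  0  1  2  0  1  0  1  2  0  1  0  1
G_C(13) = 1.
Combined Grundy value = 2 ⊕ 2 ⊕ 1 = 1.

1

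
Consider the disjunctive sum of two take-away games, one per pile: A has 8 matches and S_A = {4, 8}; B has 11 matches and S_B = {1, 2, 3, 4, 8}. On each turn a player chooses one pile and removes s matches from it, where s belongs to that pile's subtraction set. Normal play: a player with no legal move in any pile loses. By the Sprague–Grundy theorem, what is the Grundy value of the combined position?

3

Pile A, S = {4, 8}:
n : 0 1 2 3 4 5 6 7 8
G : 0 0 0 0 1 1 1 1 2
G_A(8) = 2.
Pile B, S = {1, 2, 3, 4, 8}:
G(0) = 0
G(1) = mex{0} = 1
G(2) = mex{1,0} = 2
G(3) = mex{2,1,0} = 3
G(4) = mex{3,2,1,0} = 4
G(5) = mex{4,3,2,1} = 0
G(6) = mex{0,4,3,2} = 1
G(7) = mex{1,0,4,3} = 2
G(8) = mex{2,1,0,4,0} = 3
G(9) = mex{3,2,1,0,1} = 4
G(10) = mex{4,3,2,1,2} = 0
G(11) = mex{0,4,3,2,3} = 1
G_B(11) = 1.
Combined Grundy value = 2 ⊕ 1 = 3.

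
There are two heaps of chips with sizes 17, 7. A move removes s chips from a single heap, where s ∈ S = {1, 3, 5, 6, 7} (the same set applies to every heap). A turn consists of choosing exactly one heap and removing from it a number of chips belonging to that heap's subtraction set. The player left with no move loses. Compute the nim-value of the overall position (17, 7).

2

All heaps use S = {1, 3, 5, 6, 7}:
n :  0  1  2  3  4  5  6  7  8  9 10 11 12 13 14 15 16 17
G :  0  1  0  1  0  1  2  3  2  3  2  3  0  1  0  1  0  1
Heap A: G(17) = 1.
Heap B: G(7) = 3.
Combined Grundy value = 1 ⊕ 3 = 2.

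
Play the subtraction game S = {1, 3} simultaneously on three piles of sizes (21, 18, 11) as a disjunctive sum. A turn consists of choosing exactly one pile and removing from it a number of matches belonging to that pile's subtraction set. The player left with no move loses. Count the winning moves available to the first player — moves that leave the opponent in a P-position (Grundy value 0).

0

All piles use S = {1, 3}:
n :  0  1  2  3  4  5  6  7  8  9 10 11 12 13 14 15 16 17 18 19 20 21
G :  0  1  0  1  0  1  0  1  0  1  0  1  0  1  0  1  0  1  0  1  0  1
Pile A: G(21) = 1.
Pile B: G(18) = 0.
Pile C: G(11) = 1.
Combined Grundy value = 1 ⊕ 0 ⊕ 1 = 0.
A winning move leaves total XOR = 0, i.e. changes one component's Grundy value g to g ⊕ X where X is the current total.
Pile A: target g' = 1⊕0 = 1, but every legal move changes the Grundy value (mex property), so 0 moves.
Pile B: target g' = 0⊕0 = 0, but every legal move changes the Grundy value (mex property), so 0 moves.
Pile C: target g' = 1⊕0 = 1, but every legal move changes the Grundy value (mex property), so 0 moves.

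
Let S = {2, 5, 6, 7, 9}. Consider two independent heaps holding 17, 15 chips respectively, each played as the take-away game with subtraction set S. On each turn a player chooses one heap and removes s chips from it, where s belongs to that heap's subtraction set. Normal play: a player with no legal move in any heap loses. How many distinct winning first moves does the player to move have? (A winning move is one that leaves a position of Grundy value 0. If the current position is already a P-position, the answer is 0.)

All heaps use S = {2, 5, 6, 7, 9}:
G(0) = 0
G(1) = mex{} = 0
G(2) = mex{0} = 1
G(3) = mex{0} = 1
G(4) = mex{1} = 0
G(5) = mex{1,0} = 2
G(6) = mex{0,0,0} = 1
G(7) = mex{2,1,0,0} = 3
G(8) = mex{1,1,1,0} = 2
G(9) = mex{3,0,1,1,0} = 2
G(10) = mex{2,2,0,1,0} = 3
G(11) = mex{2,1,2,0,1} = 3
G(12) = mex{3,3,1,2,1} = 0
G(13) = mex{3,2,3,1,0} = 4
G(14) = mex{0,2,2,3,2} = 1
G(15) = mex{4,3,2,2,1} = 0
G(16) = mex{1,3,3,2,3} = 0
G(17) = mex{0,0,3,3,2} = 1
Heap A: G(17) = 1.
Heap B: G(15) = 0.
Combined Grundy value = 1 ⊕ 0 = 1.
A winning move leaves total XOR = 0, i.e. changes one component's Grundy value g to g ⊕ X where X is the current total.
Heap A: need g' = 1⊕1 = 0. Options: 17−2→G=0, 17−5→G=0, 17−6→G=3, 17−7→G=3, 17−9→G=2. Hits: 2.
Heap B: need g' = 0⊕1 = 1. Options: 15−2→G=4, 15−5→G=3, 15−6→G=2, 15−7→G=2, 15−9→G=1. Hits: 1.

3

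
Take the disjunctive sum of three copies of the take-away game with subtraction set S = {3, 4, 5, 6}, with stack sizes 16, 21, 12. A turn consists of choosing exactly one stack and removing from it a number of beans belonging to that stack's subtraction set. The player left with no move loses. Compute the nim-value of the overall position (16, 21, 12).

2

All stacks use S = {3, 4, 5, 6}:
n :  0  1  2  3  4  5  6  7  8  9 10 11 12 13 14 15 16 17 18 19 20 21
G :  0  0  0  1  1  1  2  2  2  0  0  0  1  1  1  2  2  2  0  0  0  1
Stack A: G(16) = 2.
Stack B: G(21) = 1.
Stack C: G(12) = 1.
Combined Grundy value = 2 ⊕ 1 ⊕ 1 = 2.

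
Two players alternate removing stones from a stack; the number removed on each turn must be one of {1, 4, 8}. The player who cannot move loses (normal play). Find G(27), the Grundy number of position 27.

n :  0  1  2  3  4  5  6  7  8  9 10 11 12 13 14 15 16 17 18 19 20 21 22 23 24 25 26 27
G :  0  1  0  1  2  0  1  0  1  2  3  2  0  1  0  1  2  0  1  0  1  2  3  2  0  1  0  1

1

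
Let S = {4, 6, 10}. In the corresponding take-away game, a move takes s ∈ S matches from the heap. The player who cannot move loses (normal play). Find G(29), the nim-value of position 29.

G(0) = 0
G(1) = mex{} = 0
G(2) = mex{} = 0
G(3) = mex{} = 0
G(4) = mex{0} = 1
G(5) = mex{0} = 1
G(6) = mex{0,0} = 1
G(7) = mex{0,0} = 1
G(8) = mex{1,0} = 2
G(9) = mex{1,0} = 2
G(10) = mex{1,1,0} = 2
G(11) = mex{1,1,0} = 2
G(12) = mex{2,1,0} = 3
G(13) = mex{2,1,0} = 3
G(14) = mex{2,2,1} = 0
G(15) = mex{2,2,1} = 0
G(16) = mex{3,2,1} = 0
G(17) = mex{3,2,1} = 0
G(18) = mex{0,3,2} = 1
G(19) = mex{0,3,2} = 1
G(20) = mex{0,0,2} = 1
G(21) = mex{0,0,2} = 1
G(22) = mex{1,0,3} = 2
G(23) = mex{1,0,3} = 2
G(24) = mex{1,1,0} = 2
G(25) = mex{1,1,0} = 2
G(26) = mex{2,1,0} = 3
G(27) = mex{2,1,0} = 3
G(28) = mex{2,2,1} = 0
G(29) = mex{2,2,1} = 0

0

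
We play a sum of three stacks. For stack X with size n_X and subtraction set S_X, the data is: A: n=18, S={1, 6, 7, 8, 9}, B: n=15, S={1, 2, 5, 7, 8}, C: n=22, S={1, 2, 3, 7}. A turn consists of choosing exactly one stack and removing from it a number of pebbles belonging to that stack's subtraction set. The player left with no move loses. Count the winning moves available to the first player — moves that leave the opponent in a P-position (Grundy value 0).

Stack A, S = {1, 6, 7, 8, 9}:
n :  0  1  2  3  4  5  6  7  8  9 10 11 12 13 14 15 16 17 18
G :  0  1  0  1  0  1  2  3  2  3  2  3  4  5  0  1  0  1  0
G_A(18) = 0.
Stack B, S = {1, 2, 5, 7, 8}:
n :  0  1  2  3  4  5  6  7  8  9 10 11 12 13 14 15
G :  0  1  2  0  1  2  0  1  2  0  1  2  0  1  2  0
G_B(15) = 0.
Stack C, S = {1, 2, 3, 7}:
n :  0  1  2  3  4  5  6  7  8  9 10 11 12 13 14 15 16 17 18 19 20 21 22
G :  0  1  2  3  0  1  2  3  0  1  2  3  0  1  2  3  0  1  2  3  0  1  2
G_C(22) = 2.
Combined Grundy value = 0 ⊕ 0 ⊕ 2 = 2.
A winning move leaves total XOR = 0, i.e. changes one component's Grundy value g to g ⊕ X where X is the current total.
Stack A: need g' = 0⊕2 = 2. Options: 18−1→G=1, 18−6→G=4, 18−7→G=3, 18−8→G=2, 18−9→G=3. Hits: 1.
Stack B: need g' = 0⊕2 = 2. Options: 15−1→G=2, 15−2→G=1, 15−5→G=1, 15−7→G=2, 15−8→G=1. Hits: 2.
Stack C: need g' = 2⊕2 = 0. Options: 22−1→G=1, 22−2→G=0, 22−3→G=3, 22−7→G=3. Hits: 1.

4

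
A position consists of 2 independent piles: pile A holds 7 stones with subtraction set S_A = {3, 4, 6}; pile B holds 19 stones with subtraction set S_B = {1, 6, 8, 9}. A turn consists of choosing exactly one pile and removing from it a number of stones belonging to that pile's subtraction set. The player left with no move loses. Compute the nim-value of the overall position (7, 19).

2

Pile A, S = {3, 4, 6}:
G(0) = 0
G(1) = mex{} = 0
G(2) = mex{} = 0
G(3) = mex{0} = 1
G(4) = mex{0,0} = 1
G(5) = mex{0,0} = 1
G(6) = mex{1,0,0} = 2
G(7) = mex{1,1,0} = 2
G_A(7) = 2.
Pile B, S = {1, 6, 8, 9}:
G(0) = 0
G(1) = mex{0} = 1
G(2) = mex{1} = 0
G(3) = mex{0} = 1
G(4) = mex{1} = 0
G(5) = mex{0} = 1
G(6) = mex{1,0} = 2
G(7) = mex{2,1} = 0
G(8) = mex{0,0,0} = 1
G(9) = mex{1,1,1,0} = 2
G(10) = mex{2,0,0,1} = 3
G(11) = mex{3,1,1,0} = 2
G(12) = mex{2,2,0,1} = 3
G(13) = mex{3,0,1,0} = 2
G(14) = mex{2,1,2,1} = 0
G(15) = mex{0,2,0,2} = 1
G(16) = mex{1,3,1,0} = 2
G(17) = mex{2,2,2,1} = 0
G(18) = mex{0,3,3,2} = 1
G(19) = mex{1,2,2,3} = 0
G_B(19) = 0.
Combined Grundy value = 2 ⊕ 0 = 2.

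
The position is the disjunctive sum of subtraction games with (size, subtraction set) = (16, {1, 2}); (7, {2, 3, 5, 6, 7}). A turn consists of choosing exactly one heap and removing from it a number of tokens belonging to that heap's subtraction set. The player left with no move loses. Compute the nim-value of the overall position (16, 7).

Heap A, S = {1, 2}:
n :  0  1  2  3  4  5  6  7  8  9 10 11 12 13 14 15 16
G :  0  1  2  0  1  2  0  1  2  0  1  2  0  1  2  0  1
G_A(16) = 1.
Heap B, S = {2, 3, 5, 6, 7}:
G(0) = 0
G(1) = mex{} = 0
G(2) = mex{0} = 1
G(3) = mex{0,0} = 1
G(4) = mex{1,0} = 2
G(5) = mex{1,1,0} = 2
G(6) = mex{2,1,0,0} = 3
G(7) = mex{2,2,1,0,0} = 3
G_B(7) = 3.
Combined Grundy value = 1 ⊕ 3 = 2.

2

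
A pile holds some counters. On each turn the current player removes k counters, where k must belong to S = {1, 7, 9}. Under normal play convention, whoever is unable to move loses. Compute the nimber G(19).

n :  0  1  2  3  4  5  6  7  8  9 10 11 12 13 14 15 16 17 18 19
G :  0  1  0  1  0  1  0  1  0  1  0  1  0  1  0  1  0  1  0  1

1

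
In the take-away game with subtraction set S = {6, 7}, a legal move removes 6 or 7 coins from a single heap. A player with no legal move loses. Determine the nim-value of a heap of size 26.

G(0) = 0
G(1) = mex{} = 0
G(2) = mex{} = 0
G(3) = mex{} = 0
G(4) = mex{} = 0
G(5) = mex{} = 0
G(6) = mex{0} = 1
G(7) = mex{0,0} = 1
G(8) = mex{0,0} = 1
G(9) = mex{0,0} = 1
G(10) = mex{0,0} = 1
G(11) = mex{0,0} = 1
G(12) = mex{1,0} = 2
G(13) = mex{1,1} = 0
G(14) = mex{1,1} = 0
G(15) = mex{1,1} = 0
G(16) = mex{1,1} = 0
G(17) = mex{1,1} = 0
G(18) = mex{2,1} = 0
G(19) = mex{0,2} = 1
G(20) = mex{0,0} = 1
G(21) = mex{0,0} = 1
G(22) = mex{0,0} = 1
G(23) = mex{0,0} = 1
G(24) = mex{0,0} = 1
G(25) = mex{1,0} = 2
G(26) = mex{1,1} = 0

0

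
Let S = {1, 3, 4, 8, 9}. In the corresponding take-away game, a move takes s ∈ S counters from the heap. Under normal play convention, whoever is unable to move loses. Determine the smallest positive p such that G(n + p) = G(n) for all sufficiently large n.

G(0) = 0
G(1) = mex{0} = 1
G(2) = mex{1} = 0
G(3) = mex{0,0} = 1
G(4) = mex{1,1,0} = 2
G(5) = mex{2,0,1} = 3
G(6) = mex{3,1,0} = 2
G(7) = mex{2,2,1} = 0
G(8) = mex{0,3,2,0} = 1
G(9) = mex{1,2,3,1,0} = 4
G(10) = mex{4,0,2,0,1} = 3
G(11) = mex{3,1,0,1,0} = 2
G(12) = mex{2,4,1,2,1} = 0
G(13) = mex{0,3,4,3,2} = 1
G(14) = mex{1,2,3,2,3} = 0
G(15) = mex{0,0,2,0,2} = 1
G(16) = mex{1,1,0,1,0} = 2
G(17) = mex{2,0,1,4,1} = 3
G(18) = mex{3,1,0,3,4} = 2
G(19) = mex{2,2,1,2,3} = 0
G(20) = mex{0,3,2,0,2} = 1
G(21) = mex{1,2,3,1,0} = 4
G(22) = mex{4,0,2,0,1} = 3
G(23) = mex{3,1,0,1,0} = 2
G(24) = mex{2,4,1,2,1} = 0
G(25) = mex{0,3,4,3,2} = 1
G(n+12) = G(n) holds for n = 0,…,8 (a full window of length max(S) = 9), so the sequence is purely periodic with period 12.

12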